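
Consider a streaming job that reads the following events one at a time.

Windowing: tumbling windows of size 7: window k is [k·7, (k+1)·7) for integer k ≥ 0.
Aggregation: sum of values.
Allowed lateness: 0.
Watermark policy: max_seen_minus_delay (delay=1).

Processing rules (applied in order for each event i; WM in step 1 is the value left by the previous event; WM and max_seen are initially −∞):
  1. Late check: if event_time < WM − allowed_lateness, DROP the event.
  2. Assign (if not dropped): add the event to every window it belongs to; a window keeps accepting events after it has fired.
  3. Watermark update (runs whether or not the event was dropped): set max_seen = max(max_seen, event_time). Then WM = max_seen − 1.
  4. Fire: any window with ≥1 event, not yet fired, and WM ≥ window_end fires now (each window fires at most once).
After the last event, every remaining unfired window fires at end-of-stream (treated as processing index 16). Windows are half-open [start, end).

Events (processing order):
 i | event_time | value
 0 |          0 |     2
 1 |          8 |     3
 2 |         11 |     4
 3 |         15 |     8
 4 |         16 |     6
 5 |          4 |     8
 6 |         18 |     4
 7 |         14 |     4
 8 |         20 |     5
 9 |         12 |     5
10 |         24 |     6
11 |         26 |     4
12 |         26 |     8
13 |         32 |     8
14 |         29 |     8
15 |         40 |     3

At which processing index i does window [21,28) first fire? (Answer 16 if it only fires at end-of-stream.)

i=0 t=0 v=2: → [0,7); WM=-1
i=1 t=8 v=3: → [7,14); WM=7; [0,7) fires=2
i=2 t=11 v=4: → [7,14); WM=10
i=3 t=15 v=8: → [14,21); WM=14; [7,14) fires=7
i=4 t=16 v=6: → [14,21); WM=15
i=5 t=4 v=8: DROP (t<15-0); WM=15
i=6 t=18 v=4: → [14,21); WM=17
i=7 t=14 v=4: DROP (t<17-0); WM=17
i=8 t=20 v=5: → [14,21); WM=19
i=9 t=12 v=5: DROP (t<19-0); WM=19
i=10 t=24 v=6: → [21,28); WM=23; [14,21) fires=23
i=11 t=26 v=4: → [21,28); WM=25
i=12 t=26 v=8: → [21,28); WM=25
i=13 t=32 v=8: → [28,35); WM=31; [21,28) fires=18
i=14 t=29 v=8: DROP (t<31-0); WM=31
i=15 t=40 v=3: → [35,42); WM=39; [28,35) fires=8

13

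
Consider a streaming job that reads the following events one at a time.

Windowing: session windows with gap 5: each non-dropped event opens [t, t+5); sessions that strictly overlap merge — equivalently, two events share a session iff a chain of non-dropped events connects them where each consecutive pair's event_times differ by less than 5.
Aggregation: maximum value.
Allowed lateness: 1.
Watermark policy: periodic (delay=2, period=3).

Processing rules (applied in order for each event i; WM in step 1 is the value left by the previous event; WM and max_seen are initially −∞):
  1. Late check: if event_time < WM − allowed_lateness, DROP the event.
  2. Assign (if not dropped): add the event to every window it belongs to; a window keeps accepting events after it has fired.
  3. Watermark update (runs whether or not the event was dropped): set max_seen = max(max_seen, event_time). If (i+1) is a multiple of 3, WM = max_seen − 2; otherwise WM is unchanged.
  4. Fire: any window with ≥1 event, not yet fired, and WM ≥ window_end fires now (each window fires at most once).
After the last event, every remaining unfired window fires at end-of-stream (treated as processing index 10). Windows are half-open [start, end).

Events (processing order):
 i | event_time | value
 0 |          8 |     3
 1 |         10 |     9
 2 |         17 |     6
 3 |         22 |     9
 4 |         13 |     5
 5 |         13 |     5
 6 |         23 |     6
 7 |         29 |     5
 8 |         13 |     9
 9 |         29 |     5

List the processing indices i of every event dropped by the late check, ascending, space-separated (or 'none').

i=0 t=8 v=3: → [8,13); WM=−∞
i=1 t=10 v=9: → [8,15); WM=−∞
i=2 t=17 v=6: → [17,22); WM=15
i=3 t=22 v=9: → [22,27); WM=15
i=4 t=13 v=5: DROP (t<15-1); WM=15
i=5 t=13 v=5: DROP (t<15-1); WM=20
i=6 t=23 v=6: → [22,28); WM=20
i=7 t=29 v=5: → [29,34); WM=20
i=8 t=13 v=9: DROP (t<20-1); WM=27
i=9 t=29 v=5: → [29,34); WM=27

4 5 8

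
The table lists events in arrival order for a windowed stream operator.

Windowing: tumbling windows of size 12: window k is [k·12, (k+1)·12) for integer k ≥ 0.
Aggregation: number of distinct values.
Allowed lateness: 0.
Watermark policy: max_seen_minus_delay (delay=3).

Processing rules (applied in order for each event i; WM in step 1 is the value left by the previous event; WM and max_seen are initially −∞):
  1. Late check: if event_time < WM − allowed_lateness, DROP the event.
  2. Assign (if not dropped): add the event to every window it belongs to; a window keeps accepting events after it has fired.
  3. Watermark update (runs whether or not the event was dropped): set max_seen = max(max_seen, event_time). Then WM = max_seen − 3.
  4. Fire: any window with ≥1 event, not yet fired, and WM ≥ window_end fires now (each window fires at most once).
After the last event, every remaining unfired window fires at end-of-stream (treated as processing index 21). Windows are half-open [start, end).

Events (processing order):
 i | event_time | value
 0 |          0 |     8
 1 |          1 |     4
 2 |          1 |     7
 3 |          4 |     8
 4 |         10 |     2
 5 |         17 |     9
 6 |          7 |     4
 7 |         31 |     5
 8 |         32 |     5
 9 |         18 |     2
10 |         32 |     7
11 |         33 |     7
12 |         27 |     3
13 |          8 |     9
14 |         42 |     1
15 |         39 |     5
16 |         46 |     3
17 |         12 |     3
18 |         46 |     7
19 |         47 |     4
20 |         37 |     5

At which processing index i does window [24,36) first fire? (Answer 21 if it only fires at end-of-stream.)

14

i=0 t=0 v=8: → [0,12); WM=-3
i=1 t=1 v=4: → [0,12); WM=-2
i=2 t=1 v=7: → [0,12); WM=-2
i=3 t=4 v=8: → [0,12); WM=1
i=4 t=10 v=2: → [0,12); WM=7
i=5 t=17 v=9: → [12,24); WM=14; [0,12) fires=4
i=6 t=7 v=4: DROP (t<14-0); WM=14
i=7 t=31 v=5: → [24,36); WM=28; [12,24) fires=1
i=8 t=32 v=5: → [24,36); WM=29
i=9 t=18 v=2: DROP (t<29-0); WM=29
i=10 t=32 v=7: → [24,36); WM=29
i=11 t=33 v=7: → [24,36); WM=30
i=12 t=27 v=3: DROP (t<30-0); WM=30
i=13 t=8 v=9: DROP (t<30-0); WM=30
i=14 t=42 v=1: → [36,48); WM=39; [24,36) fires=2
i=15 t=39 v=5: → [36,48); WM=39
i=16 t=46 v=3: → [36,48); WM=43
i=17 t=12 v=3: DROP (t<43-0); WM=43
i=18 t=46 v=7: → [36,48); WM=43
i=19 t=47 v=4: → [36,48); WM=44
i=20 t=37 v=5: DROP (t<44-0); WM=44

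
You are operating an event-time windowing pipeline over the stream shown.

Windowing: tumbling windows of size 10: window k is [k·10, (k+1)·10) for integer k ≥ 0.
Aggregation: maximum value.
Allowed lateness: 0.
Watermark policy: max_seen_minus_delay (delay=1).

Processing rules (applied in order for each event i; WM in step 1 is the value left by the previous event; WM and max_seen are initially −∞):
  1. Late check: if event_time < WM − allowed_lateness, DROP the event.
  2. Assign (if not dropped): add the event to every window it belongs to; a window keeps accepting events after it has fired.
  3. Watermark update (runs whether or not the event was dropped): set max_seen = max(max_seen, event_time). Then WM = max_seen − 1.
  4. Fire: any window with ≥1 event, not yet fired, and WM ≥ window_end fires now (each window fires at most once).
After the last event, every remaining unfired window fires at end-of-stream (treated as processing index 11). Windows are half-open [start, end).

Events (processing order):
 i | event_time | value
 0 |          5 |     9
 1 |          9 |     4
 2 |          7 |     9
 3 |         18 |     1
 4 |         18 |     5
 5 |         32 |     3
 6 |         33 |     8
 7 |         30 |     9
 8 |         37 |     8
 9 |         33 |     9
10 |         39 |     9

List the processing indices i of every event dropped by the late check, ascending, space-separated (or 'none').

2 7 9

i=0 t=5 v=9: → [0,10); WM=4
i=1 t=9 v=4: → [0,10); WM=8
i=2 t=7 v=9: DROP (t<8-0); WM=8
i=3 t=18 v=1: → [10,20); WM=17; [0,10) fires=9
i=4 t=18 v=5: → [10,20); WM=17
i=5 t=32 v=3: → [30,40); WM=31; [10,20) fires=5
i=6 t=33 v=8: → [30,40); WM=32
i=7 t=30 v=9: DROP (t<32-0); WM=32
i=8 t=37 v=8: → [30,40); WM=36
i=9 t=33 v=9: DROP (t<36-0); WM=36
i=10 t=39 v=9: → [30,40); WM=38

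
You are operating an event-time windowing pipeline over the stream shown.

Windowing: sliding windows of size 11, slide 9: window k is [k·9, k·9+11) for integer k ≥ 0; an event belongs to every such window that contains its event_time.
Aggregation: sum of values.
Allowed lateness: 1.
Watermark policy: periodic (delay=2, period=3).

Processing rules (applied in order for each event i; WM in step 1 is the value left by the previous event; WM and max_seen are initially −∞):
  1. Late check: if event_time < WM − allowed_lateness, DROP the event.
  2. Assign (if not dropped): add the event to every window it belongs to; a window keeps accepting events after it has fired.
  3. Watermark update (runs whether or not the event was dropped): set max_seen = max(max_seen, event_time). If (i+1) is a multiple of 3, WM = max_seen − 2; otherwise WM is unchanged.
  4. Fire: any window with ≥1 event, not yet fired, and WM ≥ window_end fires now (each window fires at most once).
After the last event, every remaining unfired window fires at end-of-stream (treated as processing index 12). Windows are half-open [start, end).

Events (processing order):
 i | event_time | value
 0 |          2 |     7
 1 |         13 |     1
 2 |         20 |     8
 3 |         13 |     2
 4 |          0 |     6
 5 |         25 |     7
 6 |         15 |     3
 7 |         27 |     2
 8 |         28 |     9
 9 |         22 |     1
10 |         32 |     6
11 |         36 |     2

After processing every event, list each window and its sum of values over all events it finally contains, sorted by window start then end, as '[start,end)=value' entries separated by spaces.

i=0 t=2 v=7: → [0,11); WM=−∞
i=1 t=13 v=1: → [9,20); WM=−∞
i=2 t=20 v=8: → [18,29); WM=18; [0,11) fires=7
i=3 t=13 v=2: DROP (t<18-1); WM=18
i=4 t=0 v=6: DROP (t<18-1); WM=18
i=5 t=25 v=7: → [18,29); WM=23; [9,20) fires=1
i=6 t=15 v=3: DROP (t<23-1); WM=23
i=7 t=27 v=2: → [27,38),[18,29); WM=23
i=8 t=28 v=9: → [27,38),[18,29); WM=26
i=9 t=22 v=1: DROP (t<26-1); WM=26
i=10 t=32 v=6: → [27,38); WM=26
i=11 t=36 v=2: → [36,47),[27,38); WM=34; [18,29) fires=26

[0,11)=7 [9,20)=1 [18,29)=26 [27,38)=19 [36,47)=2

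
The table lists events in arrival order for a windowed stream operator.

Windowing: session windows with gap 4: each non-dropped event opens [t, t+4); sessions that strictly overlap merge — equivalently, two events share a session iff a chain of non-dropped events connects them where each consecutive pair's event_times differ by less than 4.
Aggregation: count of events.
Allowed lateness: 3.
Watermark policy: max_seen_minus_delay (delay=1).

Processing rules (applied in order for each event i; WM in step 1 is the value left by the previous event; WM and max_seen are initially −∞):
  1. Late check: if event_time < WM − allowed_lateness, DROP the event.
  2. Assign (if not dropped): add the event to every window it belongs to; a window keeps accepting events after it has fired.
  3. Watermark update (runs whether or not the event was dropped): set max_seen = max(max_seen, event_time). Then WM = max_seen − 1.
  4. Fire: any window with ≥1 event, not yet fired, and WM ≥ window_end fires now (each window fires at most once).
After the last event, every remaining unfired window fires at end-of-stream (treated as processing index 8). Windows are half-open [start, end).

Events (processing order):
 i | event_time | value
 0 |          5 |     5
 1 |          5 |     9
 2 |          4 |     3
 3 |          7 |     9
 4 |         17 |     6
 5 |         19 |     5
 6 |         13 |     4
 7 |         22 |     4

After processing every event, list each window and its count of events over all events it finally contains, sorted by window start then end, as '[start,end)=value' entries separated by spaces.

[4,11)=4 [17,26)=3

i=0 t=5 v=5: → [5,9); WM=4
i=1 t=5 v=9: → [5,9); WM=4
i=2 t=4 v=3: → [4,9); WM=4
i=3 t=7 v=9: → [4,11); WM=6
i=4 t=17 v=6: → [17,21); WM=16
i=5 t=19 v=5: → [17,23); WM=18
i=6 t=13 v=4: DROP (t<18-3); WM=18
i=7 t=22 v=4: → [17,26); WM=21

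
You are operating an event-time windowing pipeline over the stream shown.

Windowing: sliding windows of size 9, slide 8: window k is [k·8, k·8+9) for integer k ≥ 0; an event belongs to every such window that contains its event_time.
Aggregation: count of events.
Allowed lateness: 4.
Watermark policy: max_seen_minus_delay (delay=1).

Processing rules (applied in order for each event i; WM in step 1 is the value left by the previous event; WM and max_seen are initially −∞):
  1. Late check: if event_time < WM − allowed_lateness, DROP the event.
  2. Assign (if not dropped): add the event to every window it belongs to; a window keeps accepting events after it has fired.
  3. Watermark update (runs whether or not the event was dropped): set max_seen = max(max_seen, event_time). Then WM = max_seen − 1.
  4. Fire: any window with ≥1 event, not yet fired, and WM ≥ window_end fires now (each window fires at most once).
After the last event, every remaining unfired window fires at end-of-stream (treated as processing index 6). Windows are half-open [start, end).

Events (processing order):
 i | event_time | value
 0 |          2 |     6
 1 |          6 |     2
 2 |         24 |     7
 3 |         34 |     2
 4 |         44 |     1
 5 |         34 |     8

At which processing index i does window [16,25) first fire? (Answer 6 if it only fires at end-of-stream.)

i=0 t=2 v=6: → [0,9); WM=1
i=1 t=6 v=2: → [0,9); WM=5
i=2 t=24 v=7: → [24,33),[16,25); WM=23; [0,9) fires=2
i=3 t=34 v=2: → [32,41); WM=33; [16,25) fires=1 [24,33) fires=1
i=4 t=44 v=1: → [40,49); WM=43; [32,41) fires=1
i=5 t=34 v=8: DROP (t<43-4); WM=43

3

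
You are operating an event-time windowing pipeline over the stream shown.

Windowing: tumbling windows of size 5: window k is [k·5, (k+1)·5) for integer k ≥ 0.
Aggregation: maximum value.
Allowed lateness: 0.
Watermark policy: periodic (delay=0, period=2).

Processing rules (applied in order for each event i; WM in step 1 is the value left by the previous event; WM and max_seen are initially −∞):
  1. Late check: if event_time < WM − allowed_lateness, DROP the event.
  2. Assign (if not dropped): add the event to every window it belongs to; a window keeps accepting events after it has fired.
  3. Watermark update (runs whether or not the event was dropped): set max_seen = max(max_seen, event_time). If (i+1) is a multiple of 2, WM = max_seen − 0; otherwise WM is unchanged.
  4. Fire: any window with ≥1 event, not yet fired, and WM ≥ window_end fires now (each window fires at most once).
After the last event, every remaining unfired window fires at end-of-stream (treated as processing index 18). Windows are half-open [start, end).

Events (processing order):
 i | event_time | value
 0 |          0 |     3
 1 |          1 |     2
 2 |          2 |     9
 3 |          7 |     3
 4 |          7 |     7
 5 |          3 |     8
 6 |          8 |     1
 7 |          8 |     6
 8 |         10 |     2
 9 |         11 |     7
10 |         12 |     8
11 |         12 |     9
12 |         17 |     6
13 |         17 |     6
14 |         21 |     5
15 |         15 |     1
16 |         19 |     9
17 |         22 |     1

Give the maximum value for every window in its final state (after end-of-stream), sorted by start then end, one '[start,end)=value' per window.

i=0 t=0 v=3: → [0,5); WM=−∞
i=1 t=1 v=2: → [0,5); WM=1
i=2 t=2 v=9: → [0,5); WM=1
i=3 t=7 v=3: → [5,10); WM=7; [0,5) fires=9
i=4 t=7 v=7: → [5,10); WM=7
i=5 t=3 v=8: DROP (t<7-0); WM=7
i=6 t=8 v=1: → [5,10); WM=7
i=7 t=8 v=6: → [5,10); WM=8
i=8 t=10 v=2: → [10,15); WM=8
i=9 t=11 v=7: → [10,15); WM=11; [5,10) fires=7
i=10 t=12 v=8: → [10,15); WM=11
i=11 t=12 v=9: → [10,15); WM=12
i=12 t=17 v=6: → [15,20); WM=12
i=13 t=17 v=6: → [15,20); WM=17; [10,15) fires=9
i=14 t=21 v=5: → [20,25); WM=17
i=15 t=15 v=1: DROP (t<17-0); WM=21; [15,20) fires=6
i=16 t=19 v=9: DROP (t<21-0); WM=21
i=17 t=22 v=1: → [20,25); WM=22

[0,5)=9 [5,10)=7 [10,15)=9 [15,20)=6 [20,25)=5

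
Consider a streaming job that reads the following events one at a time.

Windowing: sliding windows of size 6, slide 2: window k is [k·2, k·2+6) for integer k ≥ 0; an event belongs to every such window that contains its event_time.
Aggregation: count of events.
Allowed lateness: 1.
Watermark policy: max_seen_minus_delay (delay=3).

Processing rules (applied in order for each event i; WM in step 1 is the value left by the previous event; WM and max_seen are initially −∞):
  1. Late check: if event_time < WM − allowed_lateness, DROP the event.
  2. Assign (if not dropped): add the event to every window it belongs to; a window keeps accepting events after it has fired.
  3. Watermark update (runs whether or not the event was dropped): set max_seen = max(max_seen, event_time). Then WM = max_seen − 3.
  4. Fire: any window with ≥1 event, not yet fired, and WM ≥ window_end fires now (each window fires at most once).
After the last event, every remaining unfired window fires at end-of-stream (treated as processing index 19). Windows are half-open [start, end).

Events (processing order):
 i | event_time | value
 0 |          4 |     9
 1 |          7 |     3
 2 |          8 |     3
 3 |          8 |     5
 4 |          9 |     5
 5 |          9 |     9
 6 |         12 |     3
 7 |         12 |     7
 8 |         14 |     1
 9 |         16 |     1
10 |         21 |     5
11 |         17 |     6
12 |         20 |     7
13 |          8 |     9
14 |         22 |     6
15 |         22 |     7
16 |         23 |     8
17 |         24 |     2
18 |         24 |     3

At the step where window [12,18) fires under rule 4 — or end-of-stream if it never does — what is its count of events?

i=0 t=4 v=9: → [4,10),[2,8),[0,6); WM=1
i=1 t=7 v=3: → [6,12),[4,10),[2,8); WM=4
i=2 t=8 v=3: → [8,14),[6,12),[4,10); WM=5
i=3 t=8 v=5: → [8,14),[6,12),[4,10); WM=5
i=4 t=9 v=5: → [8,14),[6,12),[4,10); WM=6; [0,6) fires=1
i=5 t=9 v=9: → [8,14),[6,12),[4,10); WM=6
i=6 t=12 v=3: → [12,18),[10,16),[8,14); WM=9; [2,8) fires=2
i=7 t=12 v=7: → [12,18),[10,16),[8,14); WM=9
i=8 t=14 v=1: → [14,20),[12,18),[10,16); WM=11; [4,10) fires=6
i=9 t=16 v=1: → [16,22),[14,20),[12,18); WM=13; [6,12) fires=5
i=10 t=21 v=5: → [20,26),[18,24),[16,22); WM=18; [8,14) fires=6 [10,16) fires=3 [12,18) fires=4
i=11 t=17 v=6: → [16,22),[14,20),[12,18); WM=18
i=12 t=20 v=7: → [20,26),[18,24),[16,22); WM=18
i=13 t=8 v=9: DROP (t<18-1); WM=18
i=14 t=22 v=6: → [22,28),[20,26),[18,24); WM=19
i=15 t=22 v=7: → [22,28),[20,26),[18,24); WM=19
i=16 t=23 v=8: → [22,28),[20,26),[18,24); WM=20; [14,20) fires=3
i=17 t=24 v=2: → [24,30),[22,28),[20,26); WM=21
i=18 t=24 v=3: → [24,30),[22,28),[20,26); WM=21

4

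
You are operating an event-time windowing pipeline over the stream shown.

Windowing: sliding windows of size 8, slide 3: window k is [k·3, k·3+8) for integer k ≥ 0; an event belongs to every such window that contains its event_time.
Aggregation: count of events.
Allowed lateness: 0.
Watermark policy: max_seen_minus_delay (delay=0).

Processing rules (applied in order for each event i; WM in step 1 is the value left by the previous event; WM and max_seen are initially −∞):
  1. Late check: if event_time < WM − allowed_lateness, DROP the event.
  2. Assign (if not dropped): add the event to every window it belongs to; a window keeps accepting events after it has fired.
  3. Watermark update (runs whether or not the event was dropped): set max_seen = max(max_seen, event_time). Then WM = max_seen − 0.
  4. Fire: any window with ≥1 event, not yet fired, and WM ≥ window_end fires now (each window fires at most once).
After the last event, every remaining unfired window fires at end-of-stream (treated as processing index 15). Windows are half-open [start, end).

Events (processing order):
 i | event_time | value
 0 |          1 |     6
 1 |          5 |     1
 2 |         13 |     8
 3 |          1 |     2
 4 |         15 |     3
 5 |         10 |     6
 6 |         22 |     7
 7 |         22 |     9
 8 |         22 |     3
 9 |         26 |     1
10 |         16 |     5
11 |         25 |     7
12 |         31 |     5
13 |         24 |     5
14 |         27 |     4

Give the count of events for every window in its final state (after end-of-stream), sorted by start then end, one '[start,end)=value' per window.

i=0 t=1 v=6: → [0,8); WM=1
i=1 t=5 v=1: → [3,11),[0,8); WM=5
i=2 t=13 v=8: → [12,20),[9,17),[6,14); WM=13; [0,8) fires=2 [3,11) fires=1
i=3 t=1 v=2: DROP (t<13-0); WM=13
i=4 t=15 v=3: → [15,23),[12,20),[9,17); WM=15; [6,14) fires=1
i=5 t=10 v=6: DROP (t<15-0); WM=15
i=6 t=22 v=7: → [21,29),[18,26),[15,23); WM=22; [9,17) fires=2 [12,20) fires=2
i=7 t=22 v=9: → [21,29),[18,26),[15,23); WM=22
i=8 t=22 v=3: → [21,29),[18,26),[15,23); WM=22
i=9 t=26 v=1: → [24,32),[21,29); WM=26; [15,23) fires=4 [18,26) fires=3
i=10 t=16 v=5: DROP (t<26-0); WM=26
i=11 t=25 v=7: DROP (t<26-0); WM=26
i=12 t=31 v=5: → [30,38),[27,35),[24,32); WM=31; [21,29) fires=4
i=13 t=24 v=5: DROP (t<31-0); WM=31
i=14 t=27 v=4: DROP (t<31-0); WM=31

[0,8)=2 [3,11)=1 [6,14)=1 [9,17)=2 [12,20)=2 [15,23)=4 [18,26)=3 [21,29)=4 [24,32)=2 [27,35)=1 [30,38)=1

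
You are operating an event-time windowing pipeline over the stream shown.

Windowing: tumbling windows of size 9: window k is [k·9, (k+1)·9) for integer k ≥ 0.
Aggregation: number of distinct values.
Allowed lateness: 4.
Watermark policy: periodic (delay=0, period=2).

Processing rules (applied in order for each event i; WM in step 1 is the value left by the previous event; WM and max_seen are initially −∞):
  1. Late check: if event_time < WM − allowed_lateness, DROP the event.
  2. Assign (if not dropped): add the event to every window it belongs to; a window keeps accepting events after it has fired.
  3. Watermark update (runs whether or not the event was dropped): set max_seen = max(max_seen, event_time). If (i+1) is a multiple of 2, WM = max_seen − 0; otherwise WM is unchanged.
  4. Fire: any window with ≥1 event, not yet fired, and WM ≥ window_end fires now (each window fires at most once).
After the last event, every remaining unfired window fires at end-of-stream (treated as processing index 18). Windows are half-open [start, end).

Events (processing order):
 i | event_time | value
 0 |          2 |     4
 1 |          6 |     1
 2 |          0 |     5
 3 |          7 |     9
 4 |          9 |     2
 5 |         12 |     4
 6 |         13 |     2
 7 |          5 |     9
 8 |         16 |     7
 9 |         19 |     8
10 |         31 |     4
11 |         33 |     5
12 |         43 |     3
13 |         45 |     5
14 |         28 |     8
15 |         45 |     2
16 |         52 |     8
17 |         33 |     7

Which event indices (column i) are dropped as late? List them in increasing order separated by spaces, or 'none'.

i=0 t=2 v=4: → [0,9); WM=−∞
i=1 t=6 v=1: → [0,9); WM=6
i=2 t=0 v=5: DROP (t<6-4); WM=6
i=3 t=7 v=9: → [0,9); WM=7
i=4 t=9 v=2: → [9,18); WM=7
i=5 t=12 v=4: → [9,18); WM=12; [0,9) fires=3
i=6 t=13 v=2: → [9,18); WM=12
i=7 t=5 v=9: DROP (t<12-4); WM=13
i=8 t=16 v=7: → [9,18); WM=13
i=9 t=19 v=8: → [18,27); WM=19; [9,18) fires=3
i=10 t=31 v=4: → [27,36); WM=19
i=11 t=33 v=5: → [27,36); WM=33; [18,27) fires=1
i=12 t=43 v=3: → [36,45); WM=33
i=13 t=45 v=5: → [45,54); WM=45; [27,36) fires=2 [36,45) fires=1
i=14 t=28 v=8: DROP (t<45-4); WM=45
i=15 t=45 v=2: → [45,54); WM=45
i=16 t=52 v=8: → [45,54); WM=45
i=17 t=33 v=7: DROP (t<45-4); WM=52

2 7 14 17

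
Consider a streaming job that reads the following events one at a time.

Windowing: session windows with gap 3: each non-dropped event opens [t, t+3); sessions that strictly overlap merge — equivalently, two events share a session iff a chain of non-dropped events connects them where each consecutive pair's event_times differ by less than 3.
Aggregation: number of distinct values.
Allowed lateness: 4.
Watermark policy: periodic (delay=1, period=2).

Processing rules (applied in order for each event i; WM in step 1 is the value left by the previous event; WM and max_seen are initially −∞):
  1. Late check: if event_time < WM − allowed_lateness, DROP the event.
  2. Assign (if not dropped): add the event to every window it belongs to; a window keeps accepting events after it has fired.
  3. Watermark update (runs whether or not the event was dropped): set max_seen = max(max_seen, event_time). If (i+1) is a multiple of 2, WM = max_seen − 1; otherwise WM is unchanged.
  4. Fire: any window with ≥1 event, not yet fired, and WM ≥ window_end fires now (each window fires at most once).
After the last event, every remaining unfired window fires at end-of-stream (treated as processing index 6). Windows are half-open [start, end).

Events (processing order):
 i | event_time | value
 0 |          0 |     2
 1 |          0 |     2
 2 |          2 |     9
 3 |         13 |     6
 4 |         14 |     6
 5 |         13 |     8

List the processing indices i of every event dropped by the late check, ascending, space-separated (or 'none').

i=0 t=0 v=2: → [0,3); WM=−∞
i=1 t=0 v=2: → [0,3); WM=-1
i=2 t=2 v=9: → [0,5); WM=-1
i=3 t=13 v=6: → [13,16); WM=12
i=4 t=14 v=6: → [13,17); WM=12
i=5 t=13 v=8: → [13,17); WM=13

none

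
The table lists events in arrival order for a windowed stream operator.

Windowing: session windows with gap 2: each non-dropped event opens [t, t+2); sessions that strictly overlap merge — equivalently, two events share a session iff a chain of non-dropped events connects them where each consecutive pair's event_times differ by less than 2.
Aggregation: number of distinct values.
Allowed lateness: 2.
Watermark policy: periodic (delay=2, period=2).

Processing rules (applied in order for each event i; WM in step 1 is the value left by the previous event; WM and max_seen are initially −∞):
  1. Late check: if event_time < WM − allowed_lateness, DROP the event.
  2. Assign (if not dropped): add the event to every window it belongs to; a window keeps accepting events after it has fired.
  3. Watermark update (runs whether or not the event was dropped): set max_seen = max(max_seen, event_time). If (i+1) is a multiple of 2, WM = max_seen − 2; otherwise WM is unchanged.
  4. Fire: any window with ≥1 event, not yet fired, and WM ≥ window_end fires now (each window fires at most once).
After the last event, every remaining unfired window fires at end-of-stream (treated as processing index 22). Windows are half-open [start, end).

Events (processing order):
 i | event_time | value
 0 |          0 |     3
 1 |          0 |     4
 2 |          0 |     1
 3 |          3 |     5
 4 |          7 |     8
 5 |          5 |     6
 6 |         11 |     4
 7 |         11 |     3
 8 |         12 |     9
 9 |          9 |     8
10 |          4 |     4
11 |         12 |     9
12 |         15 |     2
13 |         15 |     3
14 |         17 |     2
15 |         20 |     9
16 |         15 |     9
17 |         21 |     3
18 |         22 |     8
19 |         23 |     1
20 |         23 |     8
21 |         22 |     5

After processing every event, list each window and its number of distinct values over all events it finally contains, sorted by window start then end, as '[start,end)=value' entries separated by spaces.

i=0 t=0 v=3: → [0,2); WM=−∞
i=1 t=0 v=4: → [0,2); WM=-2
i=2 t=0 v=1: → [0,2); WM=-2
i=3 t=3 v=5: → [3,5); WM=1
i=4 t=7 v=8: → [7,9); WM=1
i=5 t=5 v=6: → [5,7); WM=5
i=6 t=11 v=4: → [11,13); WM=5
i=7 t=11 v=3: → [11,13); WM=9
i=8 t=12 v=9: → [11,14); WM=9
i=9 t=9 v=8: → [9,11); WM=10
i=10 t=4 v=4: DROP (t<10-2); WM=10
i=11 t=12 v=9: → [11,14); WM=10
i=12 t=15 v=2: → [15,17); WM=10
i=13 t=15 v=3: → [15,17); WM=13
i=14 t=17 v=2: → [17,19); WM=13
i=15 t=20 v=9: → [20,22); WM=18
i=16 t=15 v=9: DROP (t<18-2); WM=18
i=17 t=21 v=3: → [20,23); WM=19
i=18 t=22 v=8: → [20,24); WM=19
i=19 t=23 v=1: → [20,25); WM=21
i=20 t=23 v=8: → [20,25); WM=21
i=21 t=22 v=5: → [20,25); WM=21

[0,2)=3 [3,5)=1 [5,7)=1 [7,9)=1 [9,11)=1 [11,14)=3 [15,17)=2 [17,19)=1 [20,25)=5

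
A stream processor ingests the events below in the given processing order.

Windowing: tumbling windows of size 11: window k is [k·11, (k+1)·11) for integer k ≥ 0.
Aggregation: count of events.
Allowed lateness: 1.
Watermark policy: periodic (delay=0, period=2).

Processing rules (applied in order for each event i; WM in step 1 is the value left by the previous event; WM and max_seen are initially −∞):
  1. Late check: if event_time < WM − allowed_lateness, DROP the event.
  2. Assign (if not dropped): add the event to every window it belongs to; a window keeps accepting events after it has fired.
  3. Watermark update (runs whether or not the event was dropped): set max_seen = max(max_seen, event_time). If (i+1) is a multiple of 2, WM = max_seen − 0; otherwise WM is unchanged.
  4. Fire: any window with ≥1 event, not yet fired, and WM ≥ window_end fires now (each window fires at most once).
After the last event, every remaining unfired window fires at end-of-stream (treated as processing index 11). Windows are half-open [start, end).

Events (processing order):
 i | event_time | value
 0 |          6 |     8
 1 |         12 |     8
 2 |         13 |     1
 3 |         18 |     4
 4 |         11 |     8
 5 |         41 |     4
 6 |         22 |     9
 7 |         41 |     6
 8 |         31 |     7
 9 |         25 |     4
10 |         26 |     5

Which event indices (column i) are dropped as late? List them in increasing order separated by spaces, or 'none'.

i=0 t=6 v=8: → [0,11); WM=−∞
i=1 t=12 v=8: → [11,22); WM=12; [0,11) fires=1
i=2 t=13 v=1: → [11,22); WM=12
i=3 t=18 v=4: → [11,22); WM=18
i=4 t=11 v=8: DROP (t<18-1); WM=18
i=5 t=41 v=4: → [33,44); WM=41; [11,22) fires=3
i=6 t=22 v=9: DROP (t<41-1); WM=41
i=7 t=41 v=6: → [33,44); WM=41
i=8 t=31 v=7: DROP (t<41-1); WM=41
i=9 t=25 v=4: DROP (t<41-1); WM=41
i=10 t=26 v=5: DROP (t<41-1); WM=41

4 6 8 9 10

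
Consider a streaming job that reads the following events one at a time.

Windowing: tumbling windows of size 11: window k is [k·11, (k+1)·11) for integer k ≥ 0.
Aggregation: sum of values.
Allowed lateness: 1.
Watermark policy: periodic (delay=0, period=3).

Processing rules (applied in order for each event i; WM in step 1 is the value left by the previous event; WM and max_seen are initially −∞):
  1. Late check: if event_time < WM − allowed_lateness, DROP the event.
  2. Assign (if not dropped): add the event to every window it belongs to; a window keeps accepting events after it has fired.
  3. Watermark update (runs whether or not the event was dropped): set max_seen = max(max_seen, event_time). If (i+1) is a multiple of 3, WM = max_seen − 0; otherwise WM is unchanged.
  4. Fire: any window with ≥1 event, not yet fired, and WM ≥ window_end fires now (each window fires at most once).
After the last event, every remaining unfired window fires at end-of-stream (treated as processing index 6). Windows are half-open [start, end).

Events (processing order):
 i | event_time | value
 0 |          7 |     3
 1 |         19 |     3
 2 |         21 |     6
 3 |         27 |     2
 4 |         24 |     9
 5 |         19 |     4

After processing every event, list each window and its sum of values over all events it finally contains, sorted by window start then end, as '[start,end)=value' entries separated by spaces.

i=0 t=7 v=3: → [0,11); WM=−∞
i=1 t=19 v=3: → [11,22); WM=−∞
i=2 t=21 v=6: → [11,22); WM=21; [0,11) fires=3
i=3 t=27 v=2: → [22,33); WM=21
i=4 t=24 v=9: → [22,33); WM=21
i=5 t=19 v=4: DROP (t<21-1); WM=27; [11,22) fires=9

[0,11)=3 [11,22)=9 [22,33)=11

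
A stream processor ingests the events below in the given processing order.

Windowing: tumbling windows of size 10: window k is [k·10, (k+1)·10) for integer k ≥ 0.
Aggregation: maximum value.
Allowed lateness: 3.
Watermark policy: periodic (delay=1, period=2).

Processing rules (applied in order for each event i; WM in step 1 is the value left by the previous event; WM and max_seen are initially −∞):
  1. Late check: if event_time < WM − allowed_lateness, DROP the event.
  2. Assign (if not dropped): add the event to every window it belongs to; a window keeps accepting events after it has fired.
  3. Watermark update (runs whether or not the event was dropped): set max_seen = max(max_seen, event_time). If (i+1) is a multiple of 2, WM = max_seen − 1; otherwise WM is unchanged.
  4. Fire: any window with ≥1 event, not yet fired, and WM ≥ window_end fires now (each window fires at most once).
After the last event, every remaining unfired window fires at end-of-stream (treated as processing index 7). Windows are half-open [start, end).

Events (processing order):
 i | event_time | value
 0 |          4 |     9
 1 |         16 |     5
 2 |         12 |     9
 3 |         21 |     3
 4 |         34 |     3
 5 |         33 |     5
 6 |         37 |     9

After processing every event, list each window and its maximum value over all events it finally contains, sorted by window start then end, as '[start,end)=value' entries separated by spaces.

i=0 t=4 v=9: → [0,10); WM=−∞
i=1 t=16 v=5: → [10,20); WM=15; [0,10) fires=9
i=2 t=12 v=9: → [10,20); WM=15
i=3 t=21 v=3: → [20,30); WM=20; [10,20) fires=9
i=4 t=34 v=3: → [30,40); WM=20
i=5 t=33 v=5: → [30,40); WM=33; [20,30) fires=3
i=6 t=37 v=9: → [30,40); WM=33

[0,10)=9 [10,20)=9 [20,30)=3 [30,40)=9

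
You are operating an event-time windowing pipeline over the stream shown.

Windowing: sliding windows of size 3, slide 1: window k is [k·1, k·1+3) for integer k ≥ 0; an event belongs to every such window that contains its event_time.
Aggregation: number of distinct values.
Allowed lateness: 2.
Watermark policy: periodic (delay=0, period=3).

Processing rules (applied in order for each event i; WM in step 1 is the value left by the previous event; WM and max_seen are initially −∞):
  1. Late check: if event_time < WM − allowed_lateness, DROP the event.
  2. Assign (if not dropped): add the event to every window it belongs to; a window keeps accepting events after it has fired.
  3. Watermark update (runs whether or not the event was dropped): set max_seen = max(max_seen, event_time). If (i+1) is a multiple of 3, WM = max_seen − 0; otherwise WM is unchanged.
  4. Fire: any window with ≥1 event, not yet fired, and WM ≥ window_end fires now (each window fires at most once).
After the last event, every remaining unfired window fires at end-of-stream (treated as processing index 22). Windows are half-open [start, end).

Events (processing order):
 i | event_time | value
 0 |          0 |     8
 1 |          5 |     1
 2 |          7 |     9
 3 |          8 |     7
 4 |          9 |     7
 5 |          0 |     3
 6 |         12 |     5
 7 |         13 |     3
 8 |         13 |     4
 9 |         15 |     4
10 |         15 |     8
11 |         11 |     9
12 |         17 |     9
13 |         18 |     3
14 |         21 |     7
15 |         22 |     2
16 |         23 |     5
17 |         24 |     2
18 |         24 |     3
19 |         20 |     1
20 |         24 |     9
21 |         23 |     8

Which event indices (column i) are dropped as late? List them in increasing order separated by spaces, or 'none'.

5 19

i=0 t=0 v=8: → [0,3); WM=−∞
i=1 t=5 v=1: → [5,8),[4,7),[3,6); WM=−∞
i=2 t=7 v=9: → [7,10),[6,9),[5,8); WM=7; [0,3) fires=1 [3,6) fires=1 [4,7) fires=1
i=3 t=8 v=7: → [8,11),[7,10),[6,9); WM=7
i=4 t=9 v=7: → [9,12),[8,11),[7,10); WM=7
i=5 t=0 v=3: DROP (t<7-2); WM=9; [5,8) fires=2 [6,9) fires=2
i=6 t=12 v=5: → [12,15),[11,14),[10,13); WM=9
i=7 t=13 v=3: → [13,16),[12,15),[11,14); WM=9
i=8 t=13 v=4: → [13,16),[12,15),[11,14); WM=13; [7,10) fires=2 [8,11) fires=1 [9,12) fires=1 [10,13) fires=1
i=9 t=15 v=4: → [15,18),[14,17),[13,16); WM=13
i=10 t=15 v=8: → [15,18),[14,17),[13,16); WM=13
i=11 t=11 v=9: → [11,14),[10,13),[9,12); WM=15; [11,14) fires=4 [12,15) fires=3
i=12 t=17 v=9: → [17,20),[16,19),[15,18); WM=15
i=13 t=18 v=3: → [18,21),[17,20),[16,19); WM=15
i=14 t=21 v=7: → [21,24),[20,23),[19,22); WM=21; [13,16) fires=3 [14,17) fires=2 [15,18) fires=3 [16,19) fires=2 [17,20) fires=2 [18,21) fires=1
i=15 t=22 v=2: → [22,25),[21,24),[20,23); WM=21
i=16 t=23 v=5: → [23,26),[22,25),[21,24); WM=21
i=17 t=24 v=2: → [24,27),[23,26),[22,25); WM=24; [19,22) fires=1 [20,23) fires=2 [21,24) fires=3
i=18 t=24 v=3: → [24,27),[23,26),[22,25); WM=24
i=19 t=20 v=1: DROP (t<24-2); WM=24
i=20 t=24 v=9: → [24,27),[23,26),[22,25); WM=24
i=21 t=23 v=8: → [23,26),[22,25),[21,24); WM=24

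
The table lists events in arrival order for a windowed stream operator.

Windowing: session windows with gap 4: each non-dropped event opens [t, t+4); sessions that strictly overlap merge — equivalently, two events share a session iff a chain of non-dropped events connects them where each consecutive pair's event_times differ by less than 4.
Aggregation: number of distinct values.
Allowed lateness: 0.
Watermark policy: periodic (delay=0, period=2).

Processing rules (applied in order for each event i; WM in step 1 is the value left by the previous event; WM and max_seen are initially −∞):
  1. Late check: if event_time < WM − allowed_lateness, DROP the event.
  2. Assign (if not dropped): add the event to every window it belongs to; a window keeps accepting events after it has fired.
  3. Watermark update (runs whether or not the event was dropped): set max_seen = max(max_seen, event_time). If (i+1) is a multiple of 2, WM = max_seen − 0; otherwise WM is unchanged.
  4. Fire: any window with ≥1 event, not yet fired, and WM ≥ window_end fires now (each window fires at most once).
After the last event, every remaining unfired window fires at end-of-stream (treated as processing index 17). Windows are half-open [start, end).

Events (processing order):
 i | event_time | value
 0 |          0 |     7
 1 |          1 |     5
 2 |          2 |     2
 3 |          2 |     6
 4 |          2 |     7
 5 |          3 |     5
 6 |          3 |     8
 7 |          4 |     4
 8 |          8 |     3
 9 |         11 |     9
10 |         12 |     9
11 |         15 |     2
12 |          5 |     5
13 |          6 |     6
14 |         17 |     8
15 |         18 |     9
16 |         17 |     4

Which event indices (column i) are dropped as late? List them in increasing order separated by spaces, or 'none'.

12 13 16

i=0 t=0 v=7: → [0,4); WM=−∞
i=1 t=1 v=5: → [0,5); WM=1
i=2 t=2 v=2: → [0,6); WM=1
i=3 t=2 v=6: → [0,6); WM=2
i=4 t=2 v=7: → [0,6); WM=2
i=5 t=3 v=5: → [0,7); WM=3
i=6 t=3 v=8: → [0,7); WM=3
i=7 t=4 v=4: → [0,8); WM=4
i=8 t=8 v=3: → [8,12); WM=4
i=9 t=11 v=9: → [8,15); WM=11
i=10 t=12 v=9: → [8,16); WM=11
i=11 t=15 v=2: → [8,19); WM=15
i=12 t=5 v=5: DROP (t<15-0); WM=15
i=13 t=6 v=6: DROP (t<15-0); WM=15
i=14 t=17 v=8: → [8,21); WM=15
i=15 t=18 v=9: → [8,22); WM=18
i=16 t=17 v=4: DROP (t<18-0); WM=18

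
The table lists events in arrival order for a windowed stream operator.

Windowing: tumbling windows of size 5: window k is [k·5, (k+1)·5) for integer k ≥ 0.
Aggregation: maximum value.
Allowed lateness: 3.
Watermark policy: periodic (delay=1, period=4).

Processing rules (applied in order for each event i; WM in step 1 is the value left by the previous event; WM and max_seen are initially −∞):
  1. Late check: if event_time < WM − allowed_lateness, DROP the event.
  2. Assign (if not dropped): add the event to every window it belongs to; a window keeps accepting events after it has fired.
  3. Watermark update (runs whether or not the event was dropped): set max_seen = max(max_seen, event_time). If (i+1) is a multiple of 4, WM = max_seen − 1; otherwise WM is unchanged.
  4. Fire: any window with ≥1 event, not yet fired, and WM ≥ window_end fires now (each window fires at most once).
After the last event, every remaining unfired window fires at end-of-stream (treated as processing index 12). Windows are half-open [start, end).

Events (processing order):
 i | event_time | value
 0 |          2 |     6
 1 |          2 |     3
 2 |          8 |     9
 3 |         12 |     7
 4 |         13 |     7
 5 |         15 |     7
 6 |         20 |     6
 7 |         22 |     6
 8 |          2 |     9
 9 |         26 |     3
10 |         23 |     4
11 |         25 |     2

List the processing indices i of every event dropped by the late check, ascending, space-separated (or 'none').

i=0 t=2 v=6: → [0,5); WM=−∞
i=1 t=2 v=3: → [0,5); WM=−∞
i=2 t=8 v=9: → [5,10); WM=−∞
i=3 t=12 v=7: → [10,15); WM=11; [0,5) fires=6 [5,10) fires=9
i=4 t=13 v=7: → [10,15); WM=11
i=5 t=15 v=7: → [15,20); WM=11
i=6 t=20 v=6: → [20,25); WM=11
i=7 t=22 v=6: → [20,25); WM=21; [10,15) fires=7 [15,20) fires=7
i=8 t=2 v=9: DROP (t<21-3); WM=21
i=9 t=26 v=3: → [25,30); WM=21
i=10 t=23 v=4: → [20,25); WM=21
i=11 t=25 v=2: → [25,30); WM=25; [20,25) fires=6

8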